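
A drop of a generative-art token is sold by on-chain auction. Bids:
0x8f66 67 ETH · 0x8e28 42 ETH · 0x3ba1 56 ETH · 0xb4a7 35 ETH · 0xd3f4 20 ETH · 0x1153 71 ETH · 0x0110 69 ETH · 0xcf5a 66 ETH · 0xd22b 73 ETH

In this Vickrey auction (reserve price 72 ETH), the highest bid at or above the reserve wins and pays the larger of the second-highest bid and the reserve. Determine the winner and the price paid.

0xd22b pays 72 ETH

Bids ranked: 73 (0xd22b) > 71 (0x1153) > 69 (0x0110) > 67 (0x8f66) > 66 (0xcf5a) > 56 (0x3ba1) > …
Highest eligible bid: 0xd22b at 73 ETH.
Second-highest bid 71 ETH is below the reserve 72 ETH, so the reserve binds → payment 72 ETH.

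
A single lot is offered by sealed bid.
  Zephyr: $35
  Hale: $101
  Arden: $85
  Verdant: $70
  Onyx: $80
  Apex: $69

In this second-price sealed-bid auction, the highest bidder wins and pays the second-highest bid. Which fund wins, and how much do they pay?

Second-price sealed-bid auction: the highest bidder wins and pays the second-highest bid.
Bids ranked: 101 (Hale) > 85 (Arden) > 80 (Onyx) > 70 (Verdant) > 69 (Apex) > 35 (Zephyr)
Second-price: Hale pays Arden's bid of $85.

Hale pays $85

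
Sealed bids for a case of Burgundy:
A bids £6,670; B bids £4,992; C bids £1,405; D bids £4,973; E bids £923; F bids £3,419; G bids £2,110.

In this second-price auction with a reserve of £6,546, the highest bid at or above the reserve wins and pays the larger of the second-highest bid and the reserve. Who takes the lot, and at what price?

A pays £6,546

Second-price auction with a reserve of £6,546: the highest bid at or above the reserve wins and pays the larger of the second-highest bid and the reserve.
Sorting bids: 6,670 (A) > 4,992 (B) > 4,973 (D) > 3,419 (F) > 2,110 (G) > 1,405 (C) > …
Highest eligible bid: A at £6,670.
Second-highest bid £4,992 is below the reserve £6,546, so the reserve binds → payment £6,546.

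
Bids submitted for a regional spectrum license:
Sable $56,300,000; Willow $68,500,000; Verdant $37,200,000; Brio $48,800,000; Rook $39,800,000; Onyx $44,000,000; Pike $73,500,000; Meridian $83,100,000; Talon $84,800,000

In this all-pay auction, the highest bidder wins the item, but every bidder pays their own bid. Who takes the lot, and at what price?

Talon pays $84,800,000

Rule: the highest bidder wins the item, but every bidder pays their own bid.
Bids ranked: 84,800,000 (Talon) > 83,100,000 (Meridian) > 73,500,000 (Pike) > 68,500,000 (Willow) > 56,300,000 (Sable) > 48,800,000 (Brio) > …
Talon wins with the top bid; all bids are sunk regardless.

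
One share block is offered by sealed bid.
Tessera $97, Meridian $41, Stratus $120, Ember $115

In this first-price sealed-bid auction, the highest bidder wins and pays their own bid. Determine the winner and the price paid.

Stratus pays $120

Rule: the highest bidder wins and pays their own bid.
Sorting bids: 120 (Stratus) > 115 (Ember) > 97 (Tessera) > 41 (Meridian)
Stratus is highest → pays own bid, $120.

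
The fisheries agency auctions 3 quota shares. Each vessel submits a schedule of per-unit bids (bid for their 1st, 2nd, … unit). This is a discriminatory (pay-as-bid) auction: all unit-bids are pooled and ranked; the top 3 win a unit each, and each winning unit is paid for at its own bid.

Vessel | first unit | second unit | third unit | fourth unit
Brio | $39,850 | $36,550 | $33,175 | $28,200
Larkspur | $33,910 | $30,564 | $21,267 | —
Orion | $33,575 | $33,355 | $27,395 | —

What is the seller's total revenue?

Merging the schedules and taking the best 3: 39,850 (Brio-1), 36,550 (Brio-2), 33,910 (Larkspur-1)
Next rejected bid: $33,575 (not a price — pay-as-bid).
Each winning unit pays its own bid.
Revenue = 39,850 + 36,550 + 33,910 = $110,310.

Total revenue: $110,310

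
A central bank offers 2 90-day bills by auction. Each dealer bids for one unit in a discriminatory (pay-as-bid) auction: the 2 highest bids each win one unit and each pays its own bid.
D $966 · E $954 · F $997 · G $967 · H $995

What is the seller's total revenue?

Total revenue: $1,992

Bids ranked high→low: 997 (F), 995 (H), 967 (G), 966 (D), …
The 2 highest are F, H.
Total revenue = 997 + 995 = $1,992.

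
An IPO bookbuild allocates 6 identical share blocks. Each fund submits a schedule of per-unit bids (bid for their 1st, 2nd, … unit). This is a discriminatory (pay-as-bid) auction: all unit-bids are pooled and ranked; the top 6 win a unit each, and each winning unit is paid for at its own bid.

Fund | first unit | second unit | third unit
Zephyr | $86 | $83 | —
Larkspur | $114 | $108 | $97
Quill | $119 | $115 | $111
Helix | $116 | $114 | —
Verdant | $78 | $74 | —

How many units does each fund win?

Merging the schedules and taking the best 6: 119 (Quill-1), 116 (Helix-1), 115 (Quill-2), 114 (Larkspur-1), 114 (Helix-2), 111 (Quill-3)
Next rejected bid: $108 (not a price — pay-as-bid).
Allocation: Helix 2, Larkspur 1, Quill 3.

Helix 2, Larkspur 1, Quill 3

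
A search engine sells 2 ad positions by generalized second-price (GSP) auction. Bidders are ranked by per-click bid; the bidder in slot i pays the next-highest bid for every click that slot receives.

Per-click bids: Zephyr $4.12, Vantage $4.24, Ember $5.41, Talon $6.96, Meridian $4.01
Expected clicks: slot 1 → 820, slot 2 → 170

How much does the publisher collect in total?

Total revenue: $5157.00

Ranked by bid: $6.96 (Talon) > $5.41 (Ember) > $4.24 (Vantage) > …
Slot 1: Talon pays $5.41 × 820 = $4436.20
Slot 2: Ember pays $4.24 × 170 = $720.80
Total = $5157.00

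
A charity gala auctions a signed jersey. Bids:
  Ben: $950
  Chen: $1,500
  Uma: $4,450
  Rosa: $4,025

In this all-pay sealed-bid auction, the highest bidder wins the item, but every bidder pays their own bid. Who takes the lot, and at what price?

Bids in order: 4,450 (Uma) > 4,025 (Rosa) > 1,500 (Chen) > 950 (Ben)
Uma is highest and takes the item; every bidder forfeits their bid.

Uma pays $4,450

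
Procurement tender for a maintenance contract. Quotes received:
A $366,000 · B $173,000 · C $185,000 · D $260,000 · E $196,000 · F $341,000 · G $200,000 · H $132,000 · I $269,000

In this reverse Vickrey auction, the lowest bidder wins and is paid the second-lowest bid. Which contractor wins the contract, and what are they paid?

H is paid $173,000

Sorting bids: 132,000 (H) < 173,000 (B) < 185,000 (C) < 196,000 (E) < 200,000 (G) < 260,000 (D) < …
H wins with the lowest bid; price is set by the runner-up at $173,000.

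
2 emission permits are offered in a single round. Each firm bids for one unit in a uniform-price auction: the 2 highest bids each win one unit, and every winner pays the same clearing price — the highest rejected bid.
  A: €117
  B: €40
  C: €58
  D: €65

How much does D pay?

D pays €58

Bids ranked high→low: 117 (A), 65 (D), 58 (C), 40 (B)
The 2 highest are A, D.
Clearing price = highest rejected bid = €58.
D wins → pays €58.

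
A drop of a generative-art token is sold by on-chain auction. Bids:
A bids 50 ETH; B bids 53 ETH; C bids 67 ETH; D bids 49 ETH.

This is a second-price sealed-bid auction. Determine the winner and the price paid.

Rule: the highest bidder wins and pays the second-highest bid.
Bids ranked: 67 (C) > 53 (B) > 50 (A) > 49 (D)
C is highest; pays the second-highest bid, 53 ETH.

C pays 53 ETH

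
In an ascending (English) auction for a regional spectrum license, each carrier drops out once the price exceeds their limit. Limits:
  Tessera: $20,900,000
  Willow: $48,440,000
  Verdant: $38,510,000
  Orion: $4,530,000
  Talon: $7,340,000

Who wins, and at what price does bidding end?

Willow wins at $38,510,000

Rule: the price rises until one bidder remains; the winner pays the price at which the last rival dropped out.
Limits in order: 48,440,000 (Willow) > 38,510,000 (Verdant) > 20,900,000 (Tessera) > 7,340,000 (Talon) > 4,530,000 (Orion)
Verdant is the last rival to drop out, at $38,510,000; Willow remains and wins at that price.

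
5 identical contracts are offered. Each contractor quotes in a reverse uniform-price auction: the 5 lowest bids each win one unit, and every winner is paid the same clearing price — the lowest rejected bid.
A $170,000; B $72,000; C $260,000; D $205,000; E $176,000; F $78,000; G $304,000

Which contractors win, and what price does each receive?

B, F, A, E, D; each is paid $260,000

Ordering the bids: 72,000 (B), 78,000 (F), 170,000 (A), 176,000 (E), 205,000 (D), 260,000 (C), 304,000 (G)
Winners (5 units): B, F, A, E, D.
Lowest unsuccessful bid: $260,000 → clearing price.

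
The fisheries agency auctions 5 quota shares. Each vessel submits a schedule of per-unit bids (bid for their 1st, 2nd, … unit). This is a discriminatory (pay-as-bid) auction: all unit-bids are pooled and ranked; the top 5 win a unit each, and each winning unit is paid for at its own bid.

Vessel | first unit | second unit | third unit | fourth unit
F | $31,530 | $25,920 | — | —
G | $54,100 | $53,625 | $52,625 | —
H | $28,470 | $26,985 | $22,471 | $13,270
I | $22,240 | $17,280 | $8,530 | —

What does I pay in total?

All unit-bids, highest first — top 5: 54,100 (G-1), 53,625 (G-2), 52,625 (G-3), 31,530 (F-1), 28,470 (H-1)
Next rejected bid: $26,985 (not a price — pay-as-bid).
I wins no units.

I pays $0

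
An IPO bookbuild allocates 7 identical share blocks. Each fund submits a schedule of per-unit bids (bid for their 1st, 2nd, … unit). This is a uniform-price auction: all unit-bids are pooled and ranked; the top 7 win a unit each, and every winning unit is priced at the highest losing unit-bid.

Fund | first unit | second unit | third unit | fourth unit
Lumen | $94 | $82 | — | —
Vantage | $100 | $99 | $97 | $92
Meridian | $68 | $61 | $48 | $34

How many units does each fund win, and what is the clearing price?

Lumen 2, Meridian 1, Vantage 4; clearing price $61

Merging the schedules and taking the best 7: 100 (Vantage-1), 99 (Vantage-2), 97 (Vantage-3), 94 (Lumen-1), 92 (Vantage-4), 82 (Lumen-2), 68 (Meridian-1)
Highest rejected unit-bid = $61.
Allocation: Lumen 2, Meridian 1, Vantage 4.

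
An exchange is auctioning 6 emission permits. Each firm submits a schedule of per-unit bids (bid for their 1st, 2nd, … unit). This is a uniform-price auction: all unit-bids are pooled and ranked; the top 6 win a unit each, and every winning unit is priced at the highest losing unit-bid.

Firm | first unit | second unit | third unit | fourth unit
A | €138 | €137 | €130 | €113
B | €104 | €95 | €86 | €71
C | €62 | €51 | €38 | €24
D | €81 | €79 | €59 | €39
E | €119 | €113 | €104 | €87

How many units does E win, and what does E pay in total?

E: 2 units, pays €208

Merging the schedules and taking the best 6: 138 (A-1), 137 (A-2), 130 (A-3), 119 (E-1), 113 (A-4), 113 (E-2)
Highest rejected unit-bid = €104.
E wins 2 unit(s) at €104 each.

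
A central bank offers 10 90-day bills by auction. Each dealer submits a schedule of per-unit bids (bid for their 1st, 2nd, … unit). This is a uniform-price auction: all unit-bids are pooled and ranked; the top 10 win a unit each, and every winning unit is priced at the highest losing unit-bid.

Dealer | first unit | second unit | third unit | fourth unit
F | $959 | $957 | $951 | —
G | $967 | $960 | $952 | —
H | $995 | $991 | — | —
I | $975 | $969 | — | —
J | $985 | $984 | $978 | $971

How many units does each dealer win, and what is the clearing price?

All unit-bids, highest first — top 10: 995 (H-1), 991 (H-2), 985 (J-1), 984 (J-2), 978 (J-3), 975 (I-1), 971 (J-4), 969 (I-2), 967 (G-1), 960 (G-2)
Highest rejected unit-bid = $959.
Allocation: G 2, H 2, I 2, J 4.

G 2, H 2, I 2, J 4; clearing price $959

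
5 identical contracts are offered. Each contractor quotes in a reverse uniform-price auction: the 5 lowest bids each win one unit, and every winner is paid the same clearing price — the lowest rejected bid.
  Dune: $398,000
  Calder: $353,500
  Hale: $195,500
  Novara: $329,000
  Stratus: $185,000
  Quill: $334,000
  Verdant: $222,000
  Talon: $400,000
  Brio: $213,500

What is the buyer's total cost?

Bids ranked low→high: 185,000 (Stratus), 195,500 (Hale), 213,500 (Brio), 222,000 (Verdant), 329,000 (Novara), 334,000 (Quill), 353,500 (Calder), …
Lowest 5: Stratus, Hale, Brio, Verdant, Novara.
Lowest unsuccessful bid: $334,000 → clearing price.
Total cost = 5 × $334,000 = $1,670,000.

Total cost: $1,670,000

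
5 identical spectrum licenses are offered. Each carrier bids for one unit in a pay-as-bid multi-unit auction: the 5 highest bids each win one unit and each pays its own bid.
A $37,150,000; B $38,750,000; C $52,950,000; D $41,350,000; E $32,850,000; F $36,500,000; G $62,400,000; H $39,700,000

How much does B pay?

B pays $38,750,000

Sorting: 62,400,000 (G), 52,950,000 (C), 41,350,000 (D), 39,700,000 (H), 38,750,000 (B), 37,150,000 (A), 36,500,000 (F), …
Winners (5 units): G, C, D, H, B.
B wins → own bid $38,750,000.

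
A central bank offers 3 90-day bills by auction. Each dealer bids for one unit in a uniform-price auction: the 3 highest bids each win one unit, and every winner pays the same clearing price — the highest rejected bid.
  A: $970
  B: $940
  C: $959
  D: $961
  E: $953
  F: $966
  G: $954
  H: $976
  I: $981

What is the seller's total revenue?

Ordering the bids: 981 (I), 976 (H), 970 (A), 966 (F), 961 (D), …
The 3 highest are I, H, A.
Clearing price = highest rejected bid = $966.
Total revenue = 3 × $966 = $2,898.

Total revenue: $2,898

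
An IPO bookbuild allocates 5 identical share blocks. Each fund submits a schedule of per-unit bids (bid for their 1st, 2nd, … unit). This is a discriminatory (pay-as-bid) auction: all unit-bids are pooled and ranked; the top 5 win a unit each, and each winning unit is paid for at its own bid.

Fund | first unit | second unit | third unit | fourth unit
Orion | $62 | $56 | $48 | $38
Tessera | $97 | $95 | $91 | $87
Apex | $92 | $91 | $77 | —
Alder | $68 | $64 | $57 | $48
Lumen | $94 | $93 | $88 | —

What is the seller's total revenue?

All unit-bids, highest first — top 5: 97 (Tessera-1), 95 (Tessera-2), 94 (Lumen-1), 93 (Lumen-2), 92 (Apex-1)
Next rejected bid: $91 (not a price — pay-as-bid).
Each winning unit pays its own bid.
Revenue = 97 + 95 + 94 + 93 + 92 = $471.

Total revenue: $471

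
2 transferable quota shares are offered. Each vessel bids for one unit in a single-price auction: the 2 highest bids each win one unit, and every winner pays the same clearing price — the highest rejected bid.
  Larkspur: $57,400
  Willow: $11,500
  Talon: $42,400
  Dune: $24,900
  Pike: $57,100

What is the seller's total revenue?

Ordering the bids: 57,400 (Larkspur), 57,100 (Pike), 42,400 (Talon), 24,900 (Dune), …
Top 2: Larkspur, Pike.
Clearing price = highest rejected bid = $42,400.
Total revenue = 2 × $42,400 = $84,800.

Total revenue: $84,800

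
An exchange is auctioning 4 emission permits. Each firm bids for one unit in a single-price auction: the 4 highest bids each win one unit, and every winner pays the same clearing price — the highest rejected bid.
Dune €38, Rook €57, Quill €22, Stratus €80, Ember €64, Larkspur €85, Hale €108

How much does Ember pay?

Ember pays €57

Sorting: 108 (Hale), 85 (Larkspur), 80 (Stratus), 64 (Ember), 57 (Rook), 38 (Dune), …
The 4 highest are Hale, Larkspur, Stratus, Ember.
Highest unsuccessful bid: €57 → clearing price.
Ember wins → pays €57.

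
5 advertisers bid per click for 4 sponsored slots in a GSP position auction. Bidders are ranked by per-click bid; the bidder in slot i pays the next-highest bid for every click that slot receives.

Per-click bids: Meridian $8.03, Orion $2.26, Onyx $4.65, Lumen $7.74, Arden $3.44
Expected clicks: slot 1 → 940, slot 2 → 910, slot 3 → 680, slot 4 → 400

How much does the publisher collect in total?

Total revenue: $14750.30

Ranked by bid: $8.03 (Meridian) > $7.74 (Lumen) > $4.65 (Onyx) > $3.44 (Arden) > $2.26 (Orion)
Slot 1: Meridian pays $7.74 × 940 = $7275.60
Slot 2: Lumen pays $4.65 × 910 = $4231.50
Slot 3: Onyx pays $3.44 × 680 = $2339.20
Slot 4: Arden pays $2.26 × 400 = $904.00
Total = $14750.30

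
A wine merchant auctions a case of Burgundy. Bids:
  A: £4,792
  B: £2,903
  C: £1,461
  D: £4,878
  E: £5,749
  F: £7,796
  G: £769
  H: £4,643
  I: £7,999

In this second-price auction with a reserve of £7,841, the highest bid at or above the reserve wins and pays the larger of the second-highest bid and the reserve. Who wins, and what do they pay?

Sorting bids: 7,999 (I) > 7,796 (F) > 5,749 (E) > 4,878 (D) > 4,792 (A) > 4,643 (H) > …
I has the top bid at or above the reserve (£7,999).
Second-highest bid £7,796 is below the reserve £7,841, so the reserve binds → payment £7,841.

I pays £7,841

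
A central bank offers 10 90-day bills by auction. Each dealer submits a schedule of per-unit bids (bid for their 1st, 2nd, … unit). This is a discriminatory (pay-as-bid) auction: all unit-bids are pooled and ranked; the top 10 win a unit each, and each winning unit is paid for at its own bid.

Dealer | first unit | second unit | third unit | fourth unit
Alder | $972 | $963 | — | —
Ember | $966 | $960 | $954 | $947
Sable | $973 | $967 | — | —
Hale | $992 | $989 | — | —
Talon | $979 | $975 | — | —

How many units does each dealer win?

Merging the schedules and taking the best 10: 992 (Hale-1), 989 (Hale-2), 979 (Talon-1), 975 (Talon-2), 973 (Sable-1), 972 (Alder-1), 967 (Sable-2), 966 (Ember-1), 963 (Alder-2), 960 (Ember-2)
Next rejected bid: $954 (not a price — pay-as-bid).
Allocation: Alder 2, Ember 2, Hale 2, Sable 2, Talon 2.

Alder 2, Ember 2, Hale 2, Sable 2, Talon 2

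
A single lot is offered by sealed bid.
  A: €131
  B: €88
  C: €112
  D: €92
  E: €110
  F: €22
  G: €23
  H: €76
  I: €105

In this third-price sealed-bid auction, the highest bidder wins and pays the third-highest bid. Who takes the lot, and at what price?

Bids in order: 131 (A) > 112 (C) > 110 (E) > 105 (I) > 92 (D) > 88 (B) > …
A wins; payment is bid #3 in the ranking = €110.

A pays €110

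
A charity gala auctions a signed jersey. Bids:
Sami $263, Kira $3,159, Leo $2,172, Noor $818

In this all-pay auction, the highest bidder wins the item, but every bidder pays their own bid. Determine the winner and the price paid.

Sorting bids: 3,159 (Kira) > 2,172 (Leo) > 818 (Noor) > 263 (Sami)
Kira is highest and takes the item; every bidder forfeits their bid.

Kira pays $3,159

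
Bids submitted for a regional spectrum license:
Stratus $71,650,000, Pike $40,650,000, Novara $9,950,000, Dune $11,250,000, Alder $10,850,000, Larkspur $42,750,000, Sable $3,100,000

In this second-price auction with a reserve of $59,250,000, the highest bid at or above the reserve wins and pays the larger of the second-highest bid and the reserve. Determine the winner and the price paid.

Bids ranked: 71,650,000 (Stratus) > 42,750,000 (Larkspur) > 40,650,000 (Pike) > 11,250,000 (Dune) > 10,850,000 (Alder) > 9,950,000 (Novara) > …
Highest eligible bid: Stratus at $71,650,000.
max(second-highest $42,750,000, reserve $59,250,000) = $59,250,000.

Stratus pays $59,250,000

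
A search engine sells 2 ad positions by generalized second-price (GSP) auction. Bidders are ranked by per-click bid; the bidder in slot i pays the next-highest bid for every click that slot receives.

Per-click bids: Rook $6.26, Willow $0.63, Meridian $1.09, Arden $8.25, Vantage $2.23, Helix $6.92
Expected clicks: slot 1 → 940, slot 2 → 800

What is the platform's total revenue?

Sorting advertisers: $8.25 (Arden) > $6.92 (Helix) > $6.26 (Rook) > …
Slot 1: Arden pays $6.92 × 940 = $6504.80
Slot 2: Helix pays $6.26 × 800 = $5008.00
Total = $11512.80

Total revenue: $11512.80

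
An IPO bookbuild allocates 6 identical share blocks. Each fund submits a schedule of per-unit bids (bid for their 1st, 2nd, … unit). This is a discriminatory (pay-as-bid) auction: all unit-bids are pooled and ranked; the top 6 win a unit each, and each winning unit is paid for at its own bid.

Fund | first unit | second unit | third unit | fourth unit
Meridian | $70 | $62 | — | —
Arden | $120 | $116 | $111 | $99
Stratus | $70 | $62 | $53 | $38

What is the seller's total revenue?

All unit-bids, highest first — top 6: 120 (Arden-1), 116 (Arden-2), 111 (Arden-3), 99 (Arden-4), 70 (Meridian-1), 70 (Stratus-1)
Next rejected bid: $62 (not a price — pay-as-bid).
Each winning unit pays its own bid.
Revenue = 120 + 116 + 111 + 99 + 70 + 70 = $586.

Total revenue: $586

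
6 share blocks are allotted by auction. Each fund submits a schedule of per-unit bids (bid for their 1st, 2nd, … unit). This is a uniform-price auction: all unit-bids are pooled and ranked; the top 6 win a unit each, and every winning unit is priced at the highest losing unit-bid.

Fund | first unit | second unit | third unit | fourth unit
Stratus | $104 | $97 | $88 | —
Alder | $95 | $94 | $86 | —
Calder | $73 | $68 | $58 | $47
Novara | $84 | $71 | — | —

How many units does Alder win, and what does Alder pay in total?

Pooled unit-bids ranked (top 6): 104 (Stratus-1), 97 (Stratus-2), 95 (Alder-1), 94 (Alder-2), 88 (Stratus-3), 86 (Alder-3)
Highest rejected unit-bid = $84.
Alder wins 3 unit(s) at $84 each.

Alder: 3 units, pays $252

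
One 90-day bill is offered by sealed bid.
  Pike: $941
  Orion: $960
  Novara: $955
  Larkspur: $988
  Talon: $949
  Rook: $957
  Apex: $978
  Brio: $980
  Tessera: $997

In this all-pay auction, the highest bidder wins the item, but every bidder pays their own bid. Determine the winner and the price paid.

Bids ranked: 997 (Tessera) > 988 (Larkspur) > 980 (Brio) > 978 (Apex) > 960 (Orion) > 957 (Rook) > …
Tessera is highest and takes the item; every bidder forfeits their bid.

Tessera pays $997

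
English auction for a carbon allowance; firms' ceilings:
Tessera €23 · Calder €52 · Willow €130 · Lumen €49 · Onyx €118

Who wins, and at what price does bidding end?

Willow wins at €118

Limits ranked: 130 (Willow) > 118 (Onyx) > 52 (Calder) > 49 (Lumen) > 23 (Tessera)
Onyx is the last rival to drop out, at €118; Willow remains and wins at that price.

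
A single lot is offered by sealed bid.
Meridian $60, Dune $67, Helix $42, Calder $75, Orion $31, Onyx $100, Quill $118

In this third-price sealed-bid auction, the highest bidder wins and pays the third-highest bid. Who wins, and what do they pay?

Bids in order: 118 (Quill) > 100 (Onyx) > 75 (Calder) > 67 (Dune) > 60 (Meridian) > 42 (Helix) > …
Quill is highest; pays the third-highest bid, $75.

Quill pays $75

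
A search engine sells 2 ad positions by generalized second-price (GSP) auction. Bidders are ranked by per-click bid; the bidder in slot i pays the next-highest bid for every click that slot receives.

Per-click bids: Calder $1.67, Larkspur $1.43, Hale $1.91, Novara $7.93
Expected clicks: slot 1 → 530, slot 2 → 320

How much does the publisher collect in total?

Total revenue: $1546.70

Ranked by bid: $7.93 (Novara) > $1.91 (Hale) > $1.67 (Calder) > …
Slot 1: Novara pays $1.91 × 530 = $1012.30
Slot 2: Hale pays $1.67 × 320 = $534.40
Total = $1546.70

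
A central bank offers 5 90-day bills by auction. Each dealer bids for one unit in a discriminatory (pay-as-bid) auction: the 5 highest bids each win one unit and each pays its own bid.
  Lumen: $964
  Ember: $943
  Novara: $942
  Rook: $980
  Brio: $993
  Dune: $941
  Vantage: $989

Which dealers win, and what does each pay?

Ordering the bids: 993 (Brio), 989 (Vantage), 980 (Rook), 964 (Lumen), 943 (Ember), 942 (Novara), 941 (Dune)
Winners (5 units): Brio, Vantage, Rook, Lumen, Ember.
Each winner pays its own bid: Brio $993, Vantage $989, Rook $980, Lumen $964, Ember $943.

Brio $993, Vantage $989, Rook $980, Lumen $964, Ember $943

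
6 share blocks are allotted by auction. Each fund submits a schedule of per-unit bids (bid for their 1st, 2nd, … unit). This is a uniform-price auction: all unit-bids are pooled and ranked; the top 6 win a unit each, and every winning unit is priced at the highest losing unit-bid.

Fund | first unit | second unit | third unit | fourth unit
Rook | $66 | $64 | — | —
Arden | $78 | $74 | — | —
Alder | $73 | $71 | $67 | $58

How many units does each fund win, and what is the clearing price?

Merging the schedules and taking the best 6: 78 (Arden-1), 74 (Arden-2), 73 (Alder-1), 71 (Alder-2), 67 (Alder-3), 66 (Rook-1)
Highest rejected unit-bid = $64.
Allocation: Alder 3, Arden 2, Rook 1.

Alder 3, Arden 2, Rook 1; clearing price $64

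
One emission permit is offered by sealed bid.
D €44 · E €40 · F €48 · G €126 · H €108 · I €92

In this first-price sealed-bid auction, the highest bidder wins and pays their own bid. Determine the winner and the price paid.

G pays €126

Sorting bids: 126 (G) > 108 (H) > 92 (I) > 48 (F) > 44 (D) > 40 (E)
G is highest → pays own bid, €126.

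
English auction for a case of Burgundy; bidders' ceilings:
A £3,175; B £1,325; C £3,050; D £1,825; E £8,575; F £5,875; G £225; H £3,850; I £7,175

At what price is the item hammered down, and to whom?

Open ascending-bid auction: the price rises until one bidder remains; the winner pays the price at which the last rival dropped out.
Limits ranked: 8,575 (E) > 7,175 (I) > 5,875 (F) > 3,850 (H) > 3,175 (A) > 3,050 (C) > …
Bidding ends when I exits at £7,175; E takes it.

E wins at £7,175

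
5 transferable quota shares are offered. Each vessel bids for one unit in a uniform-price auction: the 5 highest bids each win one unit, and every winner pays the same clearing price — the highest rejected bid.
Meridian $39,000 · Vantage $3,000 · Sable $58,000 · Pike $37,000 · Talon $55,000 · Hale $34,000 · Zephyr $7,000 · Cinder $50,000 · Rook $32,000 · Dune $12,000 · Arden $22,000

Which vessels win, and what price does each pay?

Ordering the bids: 58,000 (Sable), 55,000 (Talon), 50,000 (Cinder), 39,000 (Meridian), 37,000 (Pike), 34,000 (Hale), 32,000 (Rook), …
Top 5: Sable, Talon, Cinder, Meridian, Pike.
Highest unsuccessful bid: $34,000 → clearing price.

Sable, Talon, Cinder, Meridian, Pike; each pays $34,000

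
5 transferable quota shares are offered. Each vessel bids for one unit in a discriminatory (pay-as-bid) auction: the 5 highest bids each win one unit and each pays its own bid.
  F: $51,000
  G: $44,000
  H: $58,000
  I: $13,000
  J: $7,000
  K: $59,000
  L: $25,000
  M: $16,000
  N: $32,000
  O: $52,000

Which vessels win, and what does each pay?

Sorting: 59,000 (K), 58,000 (H), 52,000 (O), 51,000 (F), 44,000 (G), 32,000 (N), 25,000 (L), …
Top 5: K, H, O, F, G.
Each winner pays its own bid: K $59,000, H $58,000, O $52,000, F $51,000, G $44,000.

K $59,000, H $58,000, O $52,000, F $51,000, G $44,000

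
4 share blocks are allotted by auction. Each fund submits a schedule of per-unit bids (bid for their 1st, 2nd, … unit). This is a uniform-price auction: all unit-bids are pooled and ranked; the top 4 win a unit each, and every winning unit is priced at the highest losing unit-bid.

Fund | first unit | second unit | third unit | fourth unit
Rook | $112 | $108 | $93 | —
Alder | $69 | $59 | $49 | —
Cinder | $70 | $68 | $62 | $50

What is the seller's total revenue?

Pooled unit-bids ranked (top 4): 112 (Rook-1), 108 (Rook-2), 93 (Rook-3), 70 (Cinder-1)
First bid not allocated: $69.
Allocation: Cinder 1, Rook 3. Every unit priced at $69.
Revenue = 4 × 69 = $276.

Total revenue: $276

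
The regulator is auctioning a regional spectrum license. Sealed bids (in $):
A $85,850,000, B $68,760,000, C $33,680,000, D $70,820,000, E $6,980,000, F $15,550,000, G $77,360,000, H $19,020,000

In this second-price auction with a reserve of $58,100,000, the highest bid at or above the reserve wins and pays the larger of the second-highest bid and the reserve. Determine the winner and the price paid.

A pays $77,360,000

Sorting bids: 85,850,000 (A) > 77,360,000 (G) > 70,820,000 (D) > 68,760,000 (B) > 33,680,000 (C) > 19,020,000 (H) > …
Highest eligible bid: A at $85,850,000.
max(second-highest $77,360,000, reserve $58,100,000) = $77,360,000; the reserve does not bind.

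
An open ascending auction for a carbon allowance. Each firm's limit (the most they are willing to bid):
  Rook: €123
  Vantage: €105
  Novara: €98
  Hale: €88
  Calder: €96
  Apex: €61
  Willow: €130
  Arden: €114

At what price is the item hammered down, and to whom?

Willow wins at €123

Open ascending-bid auction: the price rises until one bidder remains; the winner pays the price at which the last rival dropped out.
Sorting limits: 130 (Willow) > 123 (Rook) > 114 (Arden) > 105 (Vantage) > 98 (Novara) > 96 (Calder) > …
Bidding ends when Rook exits at €123; Willow takes it.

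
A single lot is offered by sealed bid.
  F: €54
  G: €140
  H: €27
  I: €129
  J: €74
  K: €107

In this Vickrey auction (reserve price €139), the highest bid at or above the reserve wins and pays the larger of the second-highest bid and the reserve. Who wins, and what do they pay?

Sorting bids: 140 (G) > 129 (I) > 107 (K) > 74 (J) > 54 (F) > 27 (H)
G has the top bid at or above the reserve (€140).
max(second-highest €129, reserve €139) = €139.

G pays €139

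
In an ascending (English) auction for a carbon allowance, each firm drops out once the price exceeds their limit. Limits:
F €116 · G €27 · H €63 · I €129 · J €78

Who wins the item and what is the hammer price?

I wins at €116

Rule: the price rises until one bidder remains; the winner pays the price at which the last rival dropped out.
Sorting limits: 129 (I) > 116 (F) > 78 (J) > 63 (H) > 27 (G)
Bidding ends when F exits at €116; I takes it.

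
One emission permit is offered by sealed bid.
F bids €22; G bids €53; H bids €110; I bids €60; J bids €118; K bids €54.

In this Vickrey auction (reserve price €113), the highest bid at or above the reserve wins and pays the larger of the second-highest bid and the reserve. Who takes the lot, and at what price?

Sorting bids: 118 (J) > 110 (H) > 60 (I) > 54 (K) > 53 (G) > 22 (F)
J has the top bid at or above the reserve (€118).
Second-highest bid €110 is below the reserve €113, so the reserve binds → payment €113.

J pays €113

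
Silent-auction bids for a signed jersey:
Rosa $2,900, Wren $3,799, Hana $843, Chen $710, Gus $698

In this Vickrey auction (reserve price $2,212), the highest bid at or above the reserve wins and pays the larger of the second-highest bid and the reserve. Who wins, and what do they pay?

Wren pays $2,900

Bids in order: 3,799 (Wren) > 2,900 (Rosa) > 843 (Hana) > 710 (Chen) > 698 (Gus)
Wren has the top bid at or above the reserve ($3,799).
Second-highest bid $2,900 exceeds the reserve $2,212 → payment $2,900.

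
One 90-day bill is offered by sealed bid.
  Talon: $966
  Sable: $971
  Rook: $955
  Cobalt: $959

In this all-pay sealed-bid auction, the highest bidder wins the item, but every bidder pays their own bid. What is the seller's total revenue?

Total revenue: $3,851

Rule: the highest bidder wins the item, but every bidder pays their own bid.
Sorting bids: 971 (Sable) > 966 (Talon) > 959 (Cobalt) > 955 (Rook)
Every bidder forfeits their bid regardless of winning.
Revenue = 966 + 971 + 955 + 959 = $3,851.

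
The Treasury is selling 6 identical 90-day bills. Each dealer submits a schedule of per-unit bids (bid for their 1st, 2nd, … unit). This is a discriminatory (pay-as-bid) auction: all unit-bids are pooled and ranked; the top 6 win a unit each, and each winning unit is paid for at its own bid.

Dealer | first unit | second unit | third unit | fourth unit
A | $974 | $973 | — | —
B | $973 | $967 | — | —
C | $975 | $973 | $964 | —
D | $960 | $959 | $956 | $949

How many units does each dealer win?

A 2, B 2, C 2

Merging the schedules and taking the best 6: 975 (C-1), 974 (A-1), 973 (A-2), 973 (B-1), 973 (C-2), 967 (B-2)
Next rejected bid: $964 (not a price — pay-as-bid).
Allocation: A 2, B 2, C 2.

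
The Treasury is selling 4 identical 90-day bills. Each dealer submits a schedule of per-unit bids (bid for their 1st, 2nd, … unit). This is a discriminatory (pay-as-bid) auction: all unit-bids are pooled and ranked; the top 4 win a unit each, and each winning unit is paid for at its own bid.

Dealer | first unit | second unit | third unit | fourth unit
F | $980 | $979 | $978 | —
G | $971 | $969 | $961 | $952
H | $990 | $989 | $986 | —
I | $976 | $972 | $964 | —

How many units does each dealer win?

F 1, H 3

Merging the schedules and taking the best 4: 990 (H-1), 989 (H-2), 986 (H-3), 980 (F-1)
Next rejected bid: $979 (not a price — pay-as-bid).
Allocation: F 1, H 3.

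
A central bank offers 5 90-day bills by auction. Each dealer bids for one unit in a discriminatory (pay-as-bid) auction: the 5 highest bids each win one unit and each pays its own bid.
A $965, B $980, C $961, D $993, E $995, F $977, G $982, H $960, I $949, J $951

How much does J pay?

J pays $0

Bids ranked high→low: 995 (E), 993 (D), 982 (G), 980 (B), 977 (F), 965 (A), 961 (C), …
Winners (5 units): E, D, G, B, F.
J does not win → $0.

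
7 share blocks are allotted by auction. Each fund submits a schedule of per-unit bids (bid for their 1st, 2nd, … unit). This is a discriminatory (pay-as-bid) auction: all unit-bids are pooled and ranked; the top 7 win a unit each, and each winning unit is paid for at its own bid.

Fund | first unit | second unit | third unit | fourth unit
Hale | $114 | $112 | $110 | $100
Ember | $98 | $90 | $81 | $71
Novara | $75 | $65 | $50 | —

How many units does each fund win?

Ember 3, Hale 4

Merging the schedules and taking the best 7: 114 (Hale-1), 112 (Hale-2), 110 (Hale-3), 100 (Hale-4), 98 (Ember-1), 90 (Ember-2), 81 (Ember-3)
Next rejected bid: $75 (not a price — pay-as-bid).
Allocation: Ember 3, Hale 4.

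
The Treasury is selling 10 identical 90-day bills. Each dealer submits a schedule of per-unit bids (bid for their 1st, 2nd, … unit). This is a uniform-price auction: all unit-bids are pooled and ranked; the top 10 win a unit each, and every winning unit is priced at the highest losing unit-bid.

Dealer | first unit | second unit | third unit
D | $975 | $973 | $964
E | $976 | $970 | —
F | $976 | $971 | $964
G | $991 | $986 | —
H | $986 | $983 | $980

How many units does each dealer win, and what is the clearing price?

D 2, E 1, F 2, G 2, H 3; clearing price $970

Merging the schedules and taking the best 10: 991 (G-1), 986 (G-2), 986 (H-1), 983 (H-2), 980 (H-3), 976 (E-1), 976 (F-1), 975 (D-1), 973 (D-2), 971 (F-2)
Highest rejected unit-bid = $970.
Allocation: D 2, E 1, F 2, G 2, H 3.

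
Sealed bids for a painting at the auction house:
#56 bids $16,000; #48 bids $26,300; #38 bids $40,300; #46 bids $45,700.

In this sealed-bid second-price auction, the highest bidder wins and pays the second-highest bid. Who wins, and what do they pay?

Sorting bids: 45,700 (#46) > 40,300 (#38) > 26,300 (#48) > 16,000 (#56)
#46 wins with the highest bid; price is set by the runner-up at $40,300.

#46 pays $40,300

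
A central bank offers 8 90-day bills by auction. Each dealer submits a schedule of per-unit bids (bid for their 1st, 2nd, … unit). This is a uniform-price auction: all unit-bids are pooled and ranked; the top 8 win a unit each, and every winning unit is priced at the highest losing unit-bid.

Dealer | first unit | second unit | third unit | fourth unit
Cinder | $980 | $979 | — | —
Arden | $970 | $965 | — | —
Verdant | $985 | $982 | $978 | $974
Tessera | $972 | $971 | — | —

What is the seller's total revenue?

Total revenue: $7,760

Pooled unit-bids ranked (top 8): 985 (Verdant-1), 982 (Verdant-2), 980 (Cinder-1), 979 (Cinder-2), 978 (Verdant-3), 974 (Verdant-4), 972 (Tessera-1), 971 (Tessera-2)
Highest rejected unit-bid = $970.
Allocation: Cinder 2, Tessera 2, Verdant 4. Every unit priced at $970.
Revenue = 8 × 970 = $7,760.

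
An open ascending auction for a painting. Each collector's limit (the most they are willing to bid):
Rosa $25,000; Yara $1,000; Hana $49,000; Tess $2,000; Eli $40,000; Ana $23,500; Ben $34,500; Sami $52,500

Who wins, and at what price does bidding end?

Sorting limits: 52,500 (Sami) > 49,000 (Hana) > 40,000 (Eli) > 34,500 (Ben) > 25,000 (Rosa) > 23,500 (Ana) > …
Hana is the last rival to drop out, at $49,000; Sami remains and wins at that price.

Sami wins at $49,000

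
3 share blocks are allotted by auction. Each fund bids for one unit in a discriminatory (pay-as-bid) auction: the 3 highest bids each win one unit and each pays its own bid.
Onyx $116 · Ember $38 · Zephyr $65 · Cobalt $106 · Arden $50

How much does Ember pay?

Ember pays $0

Ordering the bids: 116 (Onyx), 106 (Cobalt), 65 (Zephyr), 50 (Arden), 38 (Ember)
Winners (3 units): Onyx, Cobalt, Zephyr.
Ember does not win → $0.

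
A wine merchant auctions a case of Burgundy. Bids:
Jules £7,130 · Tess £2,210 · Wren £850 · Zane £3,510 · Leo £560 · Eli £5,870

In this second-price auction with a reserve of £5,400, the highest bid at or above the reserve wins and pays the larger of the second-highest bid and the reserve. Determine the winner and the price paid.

Second-price auction with a reserve of £5,400: the highest bid at or above the reserve wins and pays the larger of the second-highest bid and the reserve.
Bids ranked: 7,130 (Jules) > 5,870 (Eli) > 3,510 (Zane) > 2,210 (Tess) > 850 (Wren) > 560 (Leo)
Jules has the top bid at or above the reserve (£7,130).
Second-highest bid £5,870 exceeds the reserve £5,400 → payment £5,870.

Jules pays £5,870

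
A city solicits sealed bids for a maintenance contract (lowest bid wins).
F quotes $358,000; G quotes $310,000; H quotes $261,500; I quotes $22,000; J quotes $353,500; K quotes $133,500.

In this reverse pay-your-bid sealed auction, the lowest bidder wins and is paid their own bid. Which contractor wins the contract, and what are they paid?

Rule: the lowest bidder wins and is paid their own bid.
Sorting bids: 22,000 (I) < 133,500 (K) < 261,500 (H) < 310,000 (G) < 353,500 (J) < 358,000 (F)
I is lowest → is paid own bid, $22,000.

I is paid $22,000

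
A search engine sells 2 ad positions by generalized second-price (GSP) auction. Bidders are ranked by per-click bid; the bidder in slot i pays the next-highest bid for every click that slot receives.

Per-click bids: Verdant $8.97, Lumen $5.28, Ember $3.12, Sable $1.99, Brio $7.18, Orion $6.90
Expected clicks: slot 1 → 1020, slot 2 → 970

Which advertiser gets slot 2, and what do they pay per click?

Brio; $6.90 per click

Ranked by bid: $8.97 (Verdant) > $7.18 (Brio) > $6.90 (Orion) > …
Slot 2 goes to the second-ranked bidder, Brio, who pays the next bid down: $6.90/click.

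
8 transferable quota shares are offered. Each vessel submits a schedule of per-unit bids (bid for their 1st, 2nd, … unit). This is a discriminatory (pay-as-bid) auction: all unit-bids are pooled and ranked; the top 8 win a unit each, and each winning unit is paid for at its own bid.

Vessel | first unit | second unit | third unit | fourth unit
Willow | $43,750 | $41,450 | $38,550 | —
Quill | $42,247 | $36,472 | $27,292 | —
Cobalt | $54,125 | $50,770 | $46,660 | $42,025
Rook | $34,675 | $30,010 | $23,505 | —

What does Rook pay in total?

Pooled unit-bids ranked (top 8): 54,125 (Cobalt-1), 50,770 (Cobalt-2), 46,660 (Cobalt-3), 43,750 (Willow-1), 42,247 (Quill-1), 42,025 (Cobalt-4), 41,450 (Willow-2), 38,550 (Willow-3)
Next rejected bid: $36,472 (not a price — pay-as-bid).
Rook wins no units.

Rook pays $0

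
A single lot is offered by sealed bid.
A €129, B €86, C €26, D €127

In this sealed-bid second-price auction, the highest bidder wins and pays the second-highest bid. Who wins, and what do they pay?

A pays €127

Rule: the highest bidder wins and pays the second-highest bid.
Sorting bids: 129 (A) > 127 (D) > 86 (B) > 26 (C)
A wins with the highest bid; price is set by the runner-up at €127.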